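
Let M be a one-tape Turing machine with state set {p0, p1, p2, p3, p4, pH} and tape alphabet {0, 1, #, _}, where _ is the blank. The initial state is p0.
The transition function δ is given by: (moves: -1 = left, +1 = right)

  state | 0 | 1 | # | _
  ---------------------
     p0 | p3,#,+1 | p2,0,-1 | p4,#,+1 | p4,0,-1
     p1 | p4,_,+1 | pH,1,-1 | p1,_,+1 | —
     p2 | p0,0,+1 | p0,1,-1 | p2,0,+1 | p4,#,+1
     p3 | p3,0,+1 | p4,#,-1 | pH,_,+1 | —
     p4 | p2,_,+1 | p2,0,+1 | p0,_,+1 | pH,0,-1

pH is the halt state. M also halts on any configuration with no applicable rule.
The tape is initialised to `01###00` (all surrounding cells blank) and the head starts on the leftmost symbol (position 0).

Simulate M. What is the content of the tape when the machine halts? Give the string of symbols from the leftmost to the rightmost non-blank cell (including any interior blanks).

p0 | [0]1###00_   read 0 → write #, move +1, go to p3
p3 | #[1]###00_   read 1 → write #, move -1, go to p4
p4 | [#]####00_   read # → write _, move +1, go to p0
p0 | _[#]###00_   read # → write #, move +1, go to p4
p4 | _#[#]##00_   read # → write _, move +1, go to p0
p0 | _#_[#]#00_   read # → write #, move +1, go to p4
p4 | _#_#[#]00_   read # → write _, move +1, go to p0
p0 | _#_#_[0]0_   read 0 → write #, move +1, go to p3
p3 | _#_#_#[0]_   read 0 → write 0, move +1, go to p3
p3 | _#_#_#0[_]
The non-blank tape span at halt is #_#_#0.

#_#_#0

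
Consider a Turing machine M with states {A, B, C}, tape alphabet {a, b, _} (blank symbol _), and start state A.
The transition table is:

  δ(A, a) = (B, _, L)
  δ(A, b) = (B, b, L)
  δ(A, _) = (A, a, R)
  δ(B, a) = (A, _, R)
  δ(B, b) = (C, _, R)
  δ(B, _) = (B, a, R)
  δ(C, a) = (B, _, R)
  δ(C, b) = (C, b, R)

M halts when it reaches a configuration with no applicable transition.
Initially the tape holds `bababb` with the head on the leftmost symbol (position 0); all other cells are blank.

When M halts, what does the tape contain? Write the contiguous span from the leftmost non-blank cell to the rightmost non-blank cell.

state=A head=0 tape=_[b]ababb_   (A,b)→(B,b,L)
state=B head=-1 tape=[_]bababb_   (B,_)→(B,a,R)
state=B head=0 tape=a[b]ababb_   (B,b)→(C,_,R)
state=C head=1 tape=a_[a]babb_   (C,a)→(B,_,R)
state=B head=2 tape=a__[b]abb_   (B,b)→(C,_,R)
state=C head=3 tape=a___[a]bb_   (C,a)→(B,_,R)
state=B head=4 tape=a____[b]b_   (B,b)→(C,_,R)
state=C head=5 tape=a_____[b]_   (C,b)→(C,b,R)
state=C head=6 tape=a_____b[_]
The non-blank tape span at halt is a_____b.

a_____b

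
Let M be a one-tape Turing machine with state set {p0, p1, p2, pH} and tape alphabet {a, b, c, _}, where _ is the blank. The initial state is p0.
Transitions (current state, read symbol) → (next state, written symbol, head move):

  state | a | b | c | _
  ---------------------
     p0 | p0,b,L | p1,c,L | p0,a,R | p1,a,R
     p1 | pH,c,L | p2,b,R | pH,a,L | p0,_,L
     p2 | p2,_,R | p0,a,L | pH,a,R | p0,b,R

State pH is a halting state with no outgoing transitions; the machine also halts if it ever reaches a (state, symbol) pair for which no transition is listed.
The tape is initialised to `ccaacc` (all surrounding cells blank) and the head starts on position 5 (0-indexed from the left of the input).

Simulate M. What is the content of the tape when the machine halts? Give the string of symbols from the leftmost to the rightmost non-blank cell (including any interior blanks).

ccaaccb

state=p0 head=5 tape=ccaac[c]__   (p0,c)→(p0,a,R)
state=p0 head=6 tape=ccaaca[_]_   (p0,_)→(p1,a,R)
state=p1 head=7 tape=ccaacaa[_]   (p1,_)→(p0,_,L)
state=p0 head=6 tape=ccaaca[a]_   (p0,a)→(p0,b,L)
state=p0 head=5 tape=ccaac[a]b_   (p0,a)→(p0,b,L)
state=p0 head=4 tape=ccaa[c]bb_   (p0,c)→(p0,a,R)
state=p0 head=5 tape=ccaaa[b]b_   (p0,b)→(p1,c,L)
state=p1 head=4 tape=ccaa[a]cb_   (p1,a)→(pH,c,L)
state=pH head=3 tape=cca[a]ccb_
The non-blank tape span at halt is ccaaccb.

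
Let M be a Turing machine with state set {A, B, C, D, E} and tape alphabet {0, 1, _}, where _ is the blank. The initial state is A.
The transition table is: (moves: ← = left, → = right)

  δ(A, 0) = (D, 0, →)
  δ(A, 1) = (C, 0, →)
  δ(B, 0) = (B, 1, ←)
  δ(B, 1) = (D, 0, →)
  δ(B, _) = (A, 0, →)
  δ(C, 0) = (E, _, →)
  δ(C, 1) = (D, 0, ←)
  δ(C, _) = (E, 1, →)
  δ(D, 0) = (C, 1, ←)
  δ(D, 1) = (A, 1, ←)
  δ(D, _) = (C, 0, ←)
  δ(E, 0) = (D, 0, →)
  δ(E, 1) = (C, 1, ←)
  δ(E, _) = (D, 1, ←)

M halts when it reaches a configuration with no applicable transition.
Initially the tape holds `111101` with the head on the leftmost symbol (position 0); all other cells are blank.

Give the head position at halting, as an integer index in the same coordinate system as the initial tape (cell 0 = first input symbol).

state=A head=0 tape=____[1]11101   (A,1)→(C,0,→)
state=C head=1 tape=____0[1]1101   (C,1)→(D,0,←)
state=D head=0 tape=____[0]01101   (D,0)→(C,1,←)
state=C head=-1 tape=___[_]101101   (C,_)→(E,1,→)
state=E head=0 tape=___1[1]01101   (E,1)→(C,1,←)
state=C head=-1 tape=___[1]101101   (C,1)→(D,0,←)
state=D head=-2 tape=__[_]0101101   (D,_)→(C,0,←)
state=C head=-3 tape=_[_]00101101   (C,_)→(E,1,→)
state=E head=-2 tape=_1[0]0101101   (E,0)→(D,0,→)
state=D head=-1 tape=_10[0]101101   (D,0)→(C,1,←)
state=C head=-2 tape=_1[0]1101101   (C,0)→(E,_,→)
state=E head=-1 tape=_1_[1]101101   (E,1)→(C,1,←)
state=C head=-2 tape=_1[_]1101101   (C,_)→(E,1,→)
state=E head=-1 tape=_11[1]101101   (E,1)→(C,1,←)
state=C head=-2 tape=_1[1]1101101   (C,1)→(D,0,←)
state=D head=-3 tape=_[1]01101101   (D,1)→(A,1,←)
state=A head=-4 tape=[_]101101101
At halt the head is at cell -4.

-4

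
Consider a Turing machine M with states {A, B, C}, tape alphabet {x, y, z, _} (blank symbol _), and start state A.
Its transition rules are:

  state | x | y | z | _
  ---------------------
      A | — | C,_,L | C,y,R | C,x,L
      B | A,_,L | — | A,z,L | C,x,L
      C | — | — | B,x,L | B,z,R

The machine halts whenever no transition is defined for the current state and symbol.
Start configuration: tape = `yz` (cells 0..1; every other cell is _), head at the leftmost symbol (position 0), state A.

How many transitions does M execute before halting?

18

A | ___[y]z   read y → write _, move L, go to C
C | __[_]_z   read _ → write z, move R, go to B
B | __z[_]z   read _ → write x, move L, go to C
C | __[z]xz   read z → write x, move L, go to B
B | _[_]xxz   read _ → write x, move L, go to C
C | [_]xxxz   read _ → write z, move R, go to B
B | z[x]xxz   read x → write _, move L, go to A
A | [z]_xxz   read z → write y, move R, go to C
C | y[_]xxz   read _ → write z, move R, go to B
B | yz[x]xz   read x → write _, move L, go to A
A | y[z]_xz   read z → write y, move R, go to C
C | yy[_]xz   read _ → write z, move R, go to B
B | yyz[x]z   read x → write _, move L, go to A
A | yy[z]_z   read z → write y, move R, go to C
C | yyy[_]z   read _ → write z, move R, go to B
B | yyyz[z]   read z → write z, move L, go to A
A | yyy[z]z   read z → write y, move R, go to C
C | yyyy[z]   read z → write x, move L, go to B
B | yyy[y]x
M halts after 18 transitions.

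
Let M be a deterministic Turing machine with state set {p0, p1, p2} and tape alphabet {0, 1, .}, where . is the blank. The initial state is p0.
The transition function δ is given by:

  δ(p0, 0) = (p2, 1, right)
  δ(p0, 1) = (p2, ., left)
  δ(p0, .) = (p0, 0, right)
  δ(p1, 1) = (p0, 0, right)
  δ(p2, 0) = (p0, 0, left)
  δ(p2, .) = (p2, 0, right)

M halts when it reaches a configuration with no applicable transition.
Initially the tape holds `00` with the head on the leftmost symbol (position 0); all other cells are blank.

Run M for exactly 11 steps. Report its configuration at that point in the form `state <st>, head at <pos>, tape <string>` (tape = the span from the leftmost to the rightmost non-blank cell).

state=p0 head=0 tape=..[0]0   (p0,0)→(p2,1,right)
state=p2 head=1 tape=..1[0]   (p2,0)→(p0,0,left)
state=p0 head=0 tape=..[1]0   (p0,1)→(p2,.,left)
state=p2 head=-1 tape=.[.].0   (p2,.)→(p2,0,right)
state=p2 head=0 tape=.0[.]0   (p2,.)→(p2,0,right)
state=p2 head=1 tape=.00[0]   (p2,0)→(p0,0,left)
state=p0 head=0 tape=.0[0]0   (p0,0)→(p2,1,right)
state=p2 head=1 tape=.01[0]   (p2,0)→(p0,0,left)
state=p0 head=0 tape=.0[1]0   (p0,1)→(p2,.,left)
state=p2 head=-1 tape=.[0].0   (p2,0)→(p0,0,left)
state=p0 head=-2 tape=[.]0.0   (p0,.)→(p0,0,right)
state=p0 head=-1 tape=0[0].0
After 11 steps: state p0, head at -1, tape 00.0.

state p0, head at -1, tape 00.0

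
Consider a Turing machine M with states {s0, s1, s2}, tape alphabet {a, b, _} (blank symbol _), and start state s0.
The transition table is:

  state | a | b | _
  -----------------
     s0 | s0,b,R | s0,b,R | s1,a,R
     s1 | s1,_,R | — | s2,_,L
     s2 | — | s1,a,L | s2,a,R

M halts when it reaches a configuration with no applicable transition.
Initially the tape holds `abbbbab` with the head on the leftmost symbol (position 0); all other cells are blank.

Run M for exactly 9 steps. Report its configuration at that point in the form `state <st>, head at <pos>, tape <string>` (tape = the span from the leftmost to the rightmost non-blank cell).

s0 | [a]bbbbab__   read a → write b, move R, go to s0
s0 | b[b]bbbab__   read b → write b, move R, go to s0
s0 | bb[b]bbab__   read b → write b, move R, go to s0
s0 | bbb[b]bab__   read b → write b, move R, go to s0
s0 | bbbb[b]ab__   read b → write b, move R, go to s0
s0 | bbbbb[a]b__   read a → write b, move R, go to s0
s0 | bbbbbb[b]__   read b → write b, move R, go to s0
s0 | bbbbbbb[_]_   read _ → write a, move R, go to s1
s1 | bbbbbbba[_]   read _ → write _, move L, go to s2
s2 | bbbbbbb[a]_
After 9 steps: state s2, head at 7, tape bbbbbbba.

state s2, head at 7, tape bbbbbbba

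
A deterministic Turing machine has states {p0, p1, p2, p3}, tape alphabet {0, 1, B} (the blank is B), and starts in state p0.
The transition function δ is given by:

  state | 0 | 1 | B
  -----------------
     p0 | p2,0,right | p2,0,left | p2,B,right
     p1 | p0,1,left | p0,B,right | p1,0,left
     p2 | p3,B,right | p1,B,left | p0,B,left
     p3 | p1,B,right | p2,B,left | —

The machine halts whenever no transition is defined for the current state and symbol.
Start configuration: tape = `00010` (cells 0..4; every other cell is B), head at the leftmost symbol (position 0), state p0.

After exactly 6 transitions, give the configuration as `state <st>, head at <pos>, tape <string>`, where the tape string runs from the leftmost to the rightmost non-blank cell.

p0 | [0]0010B   read 0 → write 0, move right, go to p2
p2 | 0[0]010B   read 0 → write B, move right, go to p3
p3 | 0B[0]10B   read 0 → write B, move right, go to p1
p1 | 0BB[1]0B   read 1 → write B, move right, go to p0
p0 | 0BBB[0]B   read 0 → write 0, move right, go to p2
p2 | 0BBB0[B]   read B → write B, move left, go to p0
p0 | 0BBB[0]B
After 6 steps: state p0, head at 4, tape 0BBB0.

state p0, head at 4, tape 0BBB0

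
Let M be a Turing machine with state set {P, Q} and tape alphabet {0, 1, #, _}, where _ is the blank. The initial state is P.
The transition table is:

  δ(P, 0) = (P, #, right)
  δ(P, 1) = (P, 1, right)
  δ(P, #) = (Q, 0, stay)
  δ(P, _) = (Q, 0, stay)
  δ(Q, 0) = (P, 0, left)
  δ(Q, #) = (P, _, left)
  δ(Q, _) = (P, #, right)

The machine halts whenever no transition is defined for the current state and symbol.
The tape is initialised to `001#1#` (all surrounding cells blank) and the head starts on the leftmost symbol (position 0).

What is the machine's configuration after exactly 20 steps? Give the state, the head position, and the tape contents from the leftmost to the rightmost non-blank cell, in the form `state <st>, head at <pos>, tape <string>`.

state Q, head at 7, tape ##1#1##0

P | [0]01#1#__   read 0 → write #, move right, go to P
P | #[0]1#1#__   read 0 → write #, move right, go to P
P | ##[1]#1#__   read 1 → write 1, move right, go to P
P | ##1[#]1#__   read # → write 0, move stay, go to Q
Q | ##1[0]1#__   read 0 → write 0, move left, go to P
P | ##[1]01#__   read 1 → write 1, move right, go to P
P | ##1[0]1#__   read 0 → write #, move right, go to P
P | ##1#[1]#__   read 1 → write 1, move right, go to P
P | ##1#1[#]__   read # → write 0, move stay, go to Q
Q | ##1#1[0]__   read 0 → write 0, move left, go to P
P | ##1#[1]0__   read 1 → write 1, move right, go to P
P | ##1#1[0]__   read 0 → write #, move right, go to P
P | ##1#1#[_]_   read _ → write 0, move stay, go to Q
Q | ##1#1#[0]_   read 0 → write 0, move left, go to P
P | ##1#1[#]0_   read # → write 0, move stay, go to Q
Q | ##1#1[0]0_   read 0 → write 0, move left, go to P
P | ##1#[1]00_   read 1 → write 1, move right, go to P
P | ##1#1[0]0_   read 0 → write #, move right, go to P
P | ##1#1#[0]_   read 0 → write #, move right, go to P
P | ##1#1##[_]   read _ → write 0, move stay, go to Q
Q | ##1#1##[0]
After 20 steps: state Q, head at 7, tape ##1#1##0.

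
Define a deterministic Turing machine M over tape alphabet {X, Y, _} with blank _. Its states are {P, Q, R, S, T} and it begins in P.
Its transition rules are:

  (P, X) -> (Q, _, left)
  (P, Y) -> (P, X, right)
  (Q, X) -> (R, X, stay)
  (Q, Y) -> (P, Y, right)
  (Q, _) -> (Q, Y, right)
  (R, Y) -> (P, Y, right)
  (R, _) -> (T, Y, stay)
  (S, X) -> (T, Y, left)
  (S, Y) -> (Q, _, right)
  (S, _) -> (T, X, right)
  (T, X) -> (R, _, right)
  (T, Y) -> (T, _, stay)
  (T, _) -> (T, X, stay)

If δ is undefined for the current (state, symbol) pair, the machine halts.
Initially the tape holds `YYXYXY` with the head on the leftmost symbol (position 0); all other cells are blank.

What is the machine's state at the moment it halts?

state=P head=0 tape=[Y]YXYXY   (P,Y)→(P,X,right)
state=P head=1 tape=X[Y]XYXY   (P,Y)→(P,X,right)
state=P head=2 tape=XX[X]YXY   (P,X)→(Q,_,left)
state=Q head=1 tape=X[X]_YXY   (Q,X)→(R,X,stay)
state=R head=1 tape=X[X]_YXY
No transition is defined for (R, X); M halts in state R.

R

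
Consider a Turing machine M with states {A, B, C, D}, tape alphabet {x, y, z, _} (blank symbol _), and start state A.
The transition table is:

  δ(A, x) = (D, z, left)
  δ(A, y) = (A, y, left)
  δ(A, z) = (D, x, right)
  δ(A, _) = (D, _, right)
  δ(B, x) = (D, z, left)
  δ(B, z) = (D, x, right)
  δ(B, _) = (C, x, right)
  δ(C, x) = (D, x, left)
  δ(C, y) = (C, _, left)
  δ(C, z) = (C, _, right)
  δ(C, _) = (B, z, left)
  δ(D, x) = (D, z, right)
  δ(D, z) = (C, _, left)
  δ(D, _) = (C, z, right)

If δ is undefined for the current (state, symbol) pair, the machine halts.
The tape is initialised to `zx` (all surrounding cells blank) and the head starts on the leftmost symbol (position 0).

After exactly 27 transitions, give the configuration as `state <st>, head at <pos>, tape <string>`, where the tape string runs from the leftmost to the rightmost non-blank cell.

state D, head at -1, tape zzzx_x

state=A head=0 tape=___[z]x__   (A,z)→(D,x,right)
state=D head=1 tape=___x[x]__   (D,x)→(D,z,right)
state=D head=2 tape=___xz[_]_   (D,_)→(C,z,right)
state=C head=3 tape=___xzz[_]   (C,_)→(B,z,left)
state=B head=2 tape=___xz[z]z   (B,z)→(D,x,right)
state=D head=3 tape=___xzx[z]   (D,z)→(C,_,left)
state=C head=2 tape=___xz[x]_   (C,x)→(D,x,left)
state=D head=1 tape=___x[z]x_   (D,z)→(C,_,left)
state=C head=0 tape=___[x]_x_   (C,x)→(D,x,left)
state=D head=-1 tape=__[_]x_x_   (D,_)→(C,z,right)
state=C head=0 tape=__z[x]_x_   (C,x)→(D,x,left)
state=D head=-1 tape=__[z]x_x_   (D,z)→(C,_,left)
state=C head=-2 tape=_[_]_x_x_   (C,_)→(B,z,left)
state=B head=-3 tape=[_]z_x_x_   (B,_)→(C,x,right)
state=C head=-2 tape=x[z]_x_x_   (C,z)→(C,_,right)
state=C head=-1 tape=x_[_]x_x_   (C,_)→(B,z,left)
state=B head=-2 tape=x[_]zx_x_   (B,_)→(C,x,right)
state=C head=-1 tape=xx[z]x_x_   (C,z)→(C,_,right)
state=C head=0 tape=xx_[x]_x_   (C,x)→(D,x,left)
state=D head=-1 tape=xx[_]x_x_   (D,_)→(C,z,right)
state=C head=0 tape=xxz[x]_x_   (C,x)→(D,x,left)
state=D head=-1 tape=xx[z]x_x_   (D,z)→(C,_,left)
state=C head=-2 tape=x[x]_x_x_   (C,x)→(D,x,left)
state=D head=-3 tape=[x]x_x_x_   (D,x)→(D,z,right)
state=D head=-2 tape=z[x]_x_x_   (D,x)→(D,z,right)
state=D head=-1 tape=zz[_]x_x_   (D,_)→(C,z,right)
state=C head=0 tape=zzz[x]_x_   (C,x)→(D,x,left)
state=D head=-1 tape=zz[z]x_x_
After 27 steps: state D, head at -1, tape zzzx_x.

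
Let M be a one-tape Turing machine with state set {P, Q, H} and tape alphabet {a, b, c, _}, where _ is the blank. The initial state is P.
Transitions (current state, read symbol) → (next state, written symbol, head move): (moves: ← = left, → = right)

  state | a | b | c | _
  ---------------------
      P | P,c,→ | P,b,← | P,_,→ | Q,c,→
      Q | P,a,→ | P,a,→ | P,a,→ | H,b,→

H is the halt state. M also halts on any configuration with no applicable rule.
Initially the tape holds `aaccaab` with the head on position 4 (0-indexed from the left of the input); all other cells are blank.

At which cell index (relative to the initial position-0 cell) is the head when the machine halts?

9

P | aacc[a]ab___   read a → write c, move →, go to P
P | aaccc[a]b___   read a → write c, move →, go to P
P | aacccc[b]___   read b → write b, move ←, go to P
P | aaccc[c]b___   read c → write _, move →, go to P
P | aaccc_[b]___   read b → write b, move ←, go to P
P | aaccc[_]b___   read _ → write c, move →, go to Q
Q | aacccc[b]___   read b → write a, move →, go to P
P | aacccca[_]__   read _ → write c, move →, go to Q
Q | aaccccac[_]_   read _ → write b, move →, go to H
H | aaccccacb[_]
At halt the head is at cell 9.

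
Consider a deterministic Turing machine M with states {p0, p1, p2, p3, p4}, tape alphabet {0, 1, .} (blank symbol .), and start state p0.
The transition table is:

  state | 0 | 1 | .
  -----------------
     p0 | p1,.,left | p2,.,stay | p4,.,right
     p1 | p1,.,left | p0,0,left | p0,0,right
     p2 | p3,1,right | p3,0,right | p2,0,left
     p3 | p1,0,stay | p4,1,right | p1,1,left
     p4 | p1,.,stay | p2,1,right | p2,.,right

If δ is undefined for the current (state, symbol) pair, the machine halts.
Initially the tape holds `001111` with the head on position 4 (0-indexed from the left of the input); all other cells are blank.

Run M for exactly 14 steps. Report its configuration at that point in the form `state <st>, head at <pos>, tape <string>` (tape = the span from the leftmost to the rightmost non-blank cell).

state p1, head at 2, tape 0..11.1

state=p0 head=4 tape=.0011[1]1   (p0,1)→(p2,.,stay)
state=p2 head=4 tape=.0011[.]1   (p2,.)→(p2,0,left)
state=p2 head=3 tape=.001[1]01   (p2,1)→(p3,0,right)
state=p3 head=4 tape=.0010[0]1   (p3,0)→(p1,0,stay)
state=p1 head=4 tape=.0010[0]1   (p1,0)→(p1,.,left)
state=p1 head=3 tape=.001[0].1   (p1,0)→(p1,.,left)
state=p1 head=2 tape=.00[1]..1   (p1,1)→(p0,0,left)
state=p0 head=1 tape=.0[0]0..1   (p0,0)→(p1,.,left)
state=p1 head=0 tape=.[0].0..1   (p1,0)→(p1,.,left)
state=p1 head=-1 tape=[.]..0..1   (p1,.)→(p0,0,right)
state=p0 head=0 tape=0[.].0..1   (p0,.)→(p4,.,right)
state=p4 head=1 tape=0.[.]0..1   (p4,.)→(p2,.,right)
state=p2 head=2 tape=0..[0]..1   (p2,0)→(p3,1,right)
state=p3 head=3 tape=0..1[.].1   (p3,.)→(p1,1,left)
state=p1 head=2 tape=0..[1]1.1
After 14 steps: state p1, head at 2, tape 0..11.1.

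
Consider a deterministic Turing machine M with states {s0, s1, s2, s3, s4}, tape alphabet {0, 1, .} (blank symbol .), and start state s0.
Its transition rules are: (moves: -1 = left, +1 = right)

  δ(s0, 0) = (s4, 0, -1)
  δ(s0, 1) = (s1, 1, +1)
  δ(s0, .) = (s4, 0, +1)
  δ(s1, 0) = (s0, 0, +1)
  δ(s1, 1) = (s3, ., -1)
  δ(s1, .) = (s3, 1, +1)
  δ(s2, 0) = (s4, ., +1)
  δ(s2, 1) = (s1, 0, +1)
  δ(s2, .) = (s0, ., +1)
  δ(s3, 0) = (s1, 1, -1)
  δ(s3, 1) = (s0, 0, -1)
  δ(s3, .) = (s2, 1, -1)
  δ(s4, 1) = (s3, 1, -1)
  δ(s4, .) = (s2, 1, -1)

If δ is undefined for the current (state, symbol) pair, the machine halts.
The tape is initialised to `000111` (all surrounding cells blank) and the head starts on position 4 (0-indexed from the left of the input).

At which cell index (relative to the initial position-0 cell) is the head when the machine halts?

s0 | 0001[1]1...   read 1 → write 1, move +1, go to s1
s1 | 00011[1]...   read 1 → write ., move -1, go to s3
s3 | 0001[1]....   read 1 → write 0, move -1, go to s0
s0 | 000[1]0....   read 1 → write 1, move +1, go to s1
s1 | 0001[0]....   read 0 → write 0, move +1, go to s0
s0 | 00010[.]...   read . → write 0, move +1, go to s4
s4 | 000100[.]..   read . → write 1, move -1, go to s2
s2 | 00010[0]1..   read 0 → write ., move +1, go to s4
s4 | 00010.[1]..   read 1 → write 1, move -1, go to s3
s3 | 00010[.]1..   read . → write 1, move -1, go to s2
s2 | 0001[0]11..   read 0 → write ., move +1, go to s4
s4 | 0001.[1]1..   read 1 → write 1, move -1, go to s3
s3 | 0001[.]11..   read . → write 1, move -1, go to s2
s2 | 000[1]111..   read 1 → write 0, move +1, go to s1
s1 | 0000[1]11..   read 1 → write ., move -1, go to s3
s3 | 000[0].11..   read 0 → write 1, move -1, go to s1
s1 | 00[0]1.11..   read 0 → write 0, move +1, go to s0
s0 | 000[1].11..   read 1 → write 1, move +1, go to s1
s1 | 0001[.]11..   read . → write 1, move +1, go to s3
s3 | 00011[1]1..   read 1 → write 0, move -1, go to s0
s0 | 0001[1]01..   read 1 → write 1, move +1, go to s1
s1 | 00011[0]1..   read 0 → write 0, move +1, go to s0
s0 | 000110[1]..   read 1 → write 1, move +1, go to s1
s1 | 0001101[.].   read . → write 1, move +1, go to s3
s3 | 00011011[.]   read . → write 1, move -1, go to s2
s2 | 0001101[1]1   read 1 → write 0, move +1, go to s1
s1 | 00011010[1]   read 1 → write ., move -1, go to s3
s3 | 0001101[0].   read 0 → write 1, move -1, go to s1
s1 | 000110[1]1.   read 1 → write ., move -1, go to s3
s3 | 00011[0].1.   read 0 → write 1, move -1, go to s1
s1 | 0001[1]1.1.   read 1 → write ., move -1, go to s3
s3 | 000[1].1.1.   read 1 → write 0, move -1, go to s0
s0 | 00[0]0.1.1.   read 0 → write 0, move -1, go to s4
s4 | 0[0]00.1.1.
At halt the head is at cell 1.

1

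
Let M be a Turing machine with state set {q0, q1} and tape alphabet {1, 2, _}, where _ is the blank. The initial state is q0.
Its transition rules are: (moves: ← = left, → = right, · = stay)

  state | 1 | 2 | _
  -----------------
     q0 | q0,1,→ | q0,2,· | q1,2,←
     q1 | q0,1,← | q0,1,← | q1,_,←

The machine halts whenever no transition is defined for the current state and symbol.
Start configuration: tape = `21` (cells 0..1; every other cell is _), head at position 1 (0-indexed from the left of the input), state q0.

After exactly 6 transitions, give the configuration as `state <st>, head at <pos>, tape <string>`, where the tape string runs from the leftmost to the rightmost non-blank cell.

state=q0 head=1 tape=2[1]_   (q0,1)→(q0,1,→)
state=q0 head=2 tape=21[_]   (q0,_)→(q1,2,←)
state=q1 head=1 tape=2[1]2   (q1,1)→(q0,1,←)
state=q0 head=0 tape=[2]12   (q0,2)→(q0,2,·)
state=q0 head=0 tape=[2]12   (q0,2)→(q0,2,·)
state=q0 head=0 tape=[2]12   (q0,2)→(q0,2,·)
state=q0 head=0 tape=[2]12
After 6 steps: state q0, head at 0, tape 212.

state q0, head at 0, tape 212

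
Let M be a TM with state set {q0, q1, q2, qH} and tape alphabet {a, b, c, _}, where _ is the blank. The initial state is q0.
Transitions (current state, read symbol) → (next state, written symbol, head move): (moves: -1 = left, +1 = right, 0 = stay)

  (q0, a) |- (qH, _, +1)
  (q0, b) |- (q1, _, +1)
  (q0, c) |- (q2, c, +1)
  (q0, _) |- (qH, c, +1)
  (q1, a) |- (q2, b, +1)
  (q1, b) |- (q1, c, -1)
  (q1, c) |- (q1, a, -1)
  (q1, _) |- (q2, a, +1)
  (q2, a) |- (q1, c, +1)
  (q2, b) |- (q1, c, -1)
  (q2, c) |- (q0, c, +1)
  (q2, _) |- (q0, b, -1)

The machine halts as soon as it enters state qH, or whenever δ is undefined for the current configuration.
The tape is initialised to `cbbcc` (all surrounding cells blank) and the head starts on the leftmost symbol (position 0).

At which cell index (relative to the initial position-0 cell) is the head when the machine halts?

1

q0 | __[c]bbcc   read c → write c, move +1, go to q2
q2 | __c[b]bcc   read b → write c, move -1, go to q1
q1 | __[c]cbcc   read c → write a, move -1, go to q1
q1 | _[_]acbcc   read _ → write a, move +1, go to q2
q2 | _a[a]cbcc   read a → write c, move +1, go to q1
q1 | _ac[c]bcc   read c → write a, move -1, go to q1
q1 | _a[c]abcc   read c → write a, move -1, go to q1
q1 | _[a]aabcc   read a → write b, move +1, go to q2
q2 | _b[a]abcc   read a → write c, move +1, go to q1
q1 | _bc[a]bcc   read a → write b, move +1, go to q2
q2 | _bcb[b]cc   read b → write c, move -1, go to q1
q1 | _bc[b]ccc   read b → write c, move -1, go to q1
q1 | _b[c]cccc   read c → write a, move -1, go to q1
q1 | _[b]acccc   read b → write c, move -1, go to q1
q1 | [_]cacccc   read _ → write a, move +1, go to q2
q2 | a[c]acccc   read c → write c, move +1, go to q0
q0 | ac[a]cccc   read a → write _, move +1, go to qH
qH | ac_[c]ccc
At halt the head is at cell 1.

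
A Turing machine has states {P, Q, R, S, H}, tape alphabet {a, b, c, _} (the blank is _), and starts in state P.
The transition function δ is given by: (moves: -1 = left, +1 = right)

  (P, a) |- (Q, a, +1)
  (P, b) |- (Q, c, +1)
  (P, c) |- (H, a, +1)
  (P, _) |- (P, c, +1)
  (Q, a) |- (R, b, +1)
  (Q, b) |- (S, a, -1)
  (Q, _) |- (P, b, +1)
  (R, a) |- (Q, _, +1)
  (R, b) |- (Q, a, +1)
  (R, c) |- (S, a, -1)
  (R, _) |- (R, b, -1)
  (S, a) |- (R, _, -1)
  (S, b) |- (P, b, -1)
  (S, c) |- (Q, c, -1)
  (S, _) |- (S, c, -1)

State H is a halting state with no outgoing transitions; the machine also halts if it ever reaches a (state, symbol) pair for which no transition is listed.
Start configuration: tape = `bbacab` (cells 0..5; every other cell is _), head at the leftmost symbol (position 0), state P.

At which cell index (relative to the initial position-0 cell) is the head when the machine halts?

1

state=P head=0 tape=_[b]bacab   (P,b)→(Q,c,+1)
state=Q head=1 tape=_c[b]acab   (Q,b)→(S,a,-1)
state=S head=0 tape=_[c]aacab   (S,c)→(Q,c,-1)
state=Q head=-1 tape=[_]caacab   (Q,_)→(P,b,+1)
state=P head=0 tape=b[c]aacab   (P,c)→(H,a,+1)
state=H head=1 tape=ba[a]acab
At halt the head is at cell 1.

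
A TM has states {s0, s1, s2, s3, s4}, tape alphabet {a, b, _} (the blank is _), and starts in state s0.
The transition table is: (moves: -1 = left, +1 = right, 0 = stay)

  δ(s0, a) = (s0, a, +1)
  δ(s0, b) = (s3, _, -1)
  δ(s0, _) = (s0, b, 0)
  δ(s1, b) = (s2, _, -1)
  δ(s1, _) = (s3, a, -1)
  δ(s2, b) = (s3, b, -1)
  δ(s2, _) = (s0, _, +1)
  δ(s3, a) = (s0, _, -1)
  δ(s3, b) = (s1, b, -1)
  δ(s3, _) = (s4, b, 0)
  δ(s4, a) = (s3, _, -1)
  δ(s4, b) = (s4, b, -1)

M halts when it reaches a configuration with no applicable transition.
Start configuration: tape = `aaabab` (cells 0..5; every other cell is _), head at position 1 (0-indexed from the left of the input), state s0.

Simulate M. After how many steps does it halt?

16

s0 | ___a[a]abab   read a → write a, move +1, go to s0
s0 | ___aa[a]bab   read a → write a, move +1, go to s0
s0 | ___aaa[b]ab   read b → write _, move -1, go to s3
s3 | ___aa[a]_ab   read a → write _, move -1, go to s0
s0 | ___a[a]__ab   read a → write a, move +1, go to s0
s0 | ___aa[_]_ab   read _ → write b, move 0, go to s0
s0 | ___aa[b]_ab   read b → write _, move -1, go to s3
s3 | ___a[a]__ab   read a → write _, move -1, go to s0
s0 | ___[a]___ab   read a → write a, move +1, go to s0
s0 | ___a[_]__ab   read _ → write b, move 0, go to s0
s0 | ___a[b]__ab   read b → write _, move -1, go to s3
s3 | ___[a]___ab   read a → write _, move -1, go to s0
s0 | __[_]____ab   read _ → write b, move 0, go to s0
s0 | __[b]____ab   read b → write _, move -1, go to s3
s3 | _[_]_____ab   read _ → write b, move 0, go to s4
s4 | _[b]_____ab   read b → write b, move -1, go to s4
s4 | [_]b_____ab
M halts after 16 transitions.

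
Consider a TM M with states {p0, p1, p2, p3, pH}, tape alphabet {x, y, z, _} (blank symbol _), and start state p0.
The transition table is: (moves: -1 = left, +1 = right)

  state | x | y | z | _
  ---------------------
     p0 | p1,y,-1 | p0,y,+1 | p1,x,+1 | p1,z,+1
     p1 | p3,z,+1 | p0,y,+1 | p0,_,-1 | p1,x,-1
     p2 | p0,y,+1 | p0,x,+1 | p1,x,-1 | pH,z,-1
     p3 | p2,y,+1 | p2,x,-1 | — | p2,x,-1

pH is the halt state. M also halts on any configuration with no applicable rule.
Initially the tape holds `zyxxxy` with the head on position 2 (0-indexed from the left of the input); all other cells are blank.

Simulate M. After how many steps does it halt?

state=p0 head=2 tape=zy[x]xxy____   (p0,x)→(p1,y,-1)
state=p1 head=1 tape=z[y]yxxy____   (p1,y)→(p0,y,+1)
state=p0 head=2 tape=zy[y]xxy____   (p0,y)→(p0,y,+1)
state=p0 head=3 tape=zyy[x]xy____   (p0,x)→(p1,y,-1)
state=p1 head=2 tape=zy[y]yxy____   (p1,y)→(p0,y,+1)
state=p0 head=3 tape=zyy[y]xy____   (p0,y)→(p0,y,+1)
state=p0 head=4 tape=zyyy[x]y____   (p0,x)→(p1,y,-1)
state=p1 head=3 tape=zyy[y]yy____   (p1,y)→(p0,y,+1)
state=p0 head=4 tape=zyyy[y]y____   (p0,y)→(p0,y,+1)
state=p0 head=5 tape=zyyyy[y]____   (p0,y)→(p0,y,+1)
state=p0 head=6 tape=zyyyyy[_]___   (p0,_)→(p1,z,+1)
state=p1 head=7 tape=zyyyyyz[_]__   (p1,_)→(p1,x,-1)
state=p1 head=6 tape=zyyyyy[z]x__   (p1,z)→(p0,_,-1)
state=p0 head=5 tape=zyyyy[y]_x__   (p0,y)→(p0,y,+1)
state=p0 head=6 tape=zyyyyy[_]x__   (p0,_)→(p1,z,+1)
state=p1 head=7 tape=zyyyyyz[x]__   (p1,x)→(p3,z,+1)
state=p3 head=8 tape=zyyyyyzz[_]_   (p3,_)→(p2,x,-1)
state=p2 head=7 tape=zyyyyyz[z]x_   (p2,z)→(p1,x,-1)
state=p1 head=6 tape=zyyyyy[z]xx_   (p1,z)→(p0,_,-1)
state=p0 head=5 tape=zyyyy[y]_xx_   (p0,y)→(p0,y,+1)
state=p0 head=6 tape=zyyyyy[_]xx_   (p0,_)→(p1,z,+1)
state=p1 head=7 tape=zyyyyyz[x]x_   (p1,x)→(p3,z,+1)
state=p3 head=8 tape=zyyyyyzz[x]_   (p3,x)→(p2,y,+1)
state=p2 head=9 tape=zyyyyyzzy[_]   (p2,_)→(pH,z,-1)
state=pH head=8 tape=zyyyyyzz[y]z
M halts after 24 transitions.

24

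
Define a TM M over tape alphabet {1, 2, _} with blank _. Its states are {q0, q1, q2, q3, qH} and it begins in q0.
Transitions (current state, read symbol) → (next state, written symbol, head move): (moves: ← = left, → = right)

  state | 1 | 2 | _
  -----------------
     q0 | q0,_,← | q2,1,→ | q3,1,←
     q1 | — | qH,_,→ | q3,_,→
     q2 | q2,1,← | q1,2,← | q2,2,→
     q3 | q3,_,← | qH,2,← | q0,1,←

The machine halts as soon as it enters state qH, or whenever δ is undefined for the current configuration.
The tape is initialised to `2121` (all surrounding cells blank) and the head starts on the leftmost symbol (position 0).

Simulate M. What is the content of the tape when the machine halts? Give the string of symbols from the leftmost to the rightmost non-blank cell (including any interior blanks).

21121

state=q0 head=0 tape=__[2]121   (q0,2)→(q2,1,→)
state=q2 head=1 tape=__1[1]21   (q2,1)→(q2,1,←)
state=q2 head=0 tape=__[1]121   (q2,1)→(q2,1,←)
state=q2 head=-1 tape=_[_]1121   (q2,_)→(q2,2,→)
state=q2 head=0 tape=_2[1]121   (q2,1)→(q2,1,←)
state=q2 head=-1 tape=_[2]1121   (q2,2)→(q1,2,←)
state=q1 head=-2 tape=[_]21121   (q1,_)→(q3,_,→)
state=q3 head=-1 tape=_[2]1121   (q3,2)→(qH,2,←)
state=qH head=-2 tape=[_]21121
The non-blank tape span at halt is 21121.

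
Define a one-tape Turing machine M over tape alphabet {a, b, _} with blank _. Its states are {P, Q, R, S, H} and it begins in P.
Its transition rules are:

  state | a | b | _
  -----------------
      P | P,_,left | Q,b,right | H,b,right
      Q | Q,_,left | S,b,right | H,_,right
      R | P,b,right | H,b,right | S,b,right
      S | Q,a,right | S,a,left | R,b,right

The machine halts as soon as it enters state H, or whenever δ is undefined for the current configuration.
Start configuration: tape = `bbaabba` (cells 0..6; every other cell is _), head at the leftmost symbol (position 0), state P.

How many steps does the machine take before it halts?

18

state=P head=0 tape=_[b]baabba   (P,b)→(Q,b,right)
state=Q head=1 tape=_b[b]aabba   (Q,b)→(S,b,right)
state=S head=2 tape=_bb[a]abba   (S,a)→(Q,a,right)
state=Q head=3 tape=_bba[a]bba   (Q,a)→(Q,_,left)
state=Q head=2 tape=_bb[a]_bba   (Q,a)→(Q,_,left)
state=Q head=1 tape=_b[b]__bba   (Q,b)→(S,b,right)
state=S head=2 tape=_bb[_]_bba   (S,_)→(R,b,right)
state=R head=3 tape=_bbb[_]bba   (R,_)→(S,b,right)
state=S head=4 tape=_bbbb[b]ba   (S,b)→(S,a,left)
state=S head=3 tape=_bbb[b]aba   (S,b)→(S,a,left)
state=S head=2 tape=_bb[b]aaba   (S,b)→(S,a,left)
state=S head=1 tape=_b[b]aaaba   (S,b)→(S,a,left)
state=S head=0 tape=_[b]aaaaba   (S,b)→(S,a,left)
state=S head=-1 tape=[_]aaaaaba   (S,_)→(R,b,right)
state=R head=0 tape=b[a]aaaaba   (R,a)→(P,b,right)
state=P head=1 tape=bb[a]aaaba   (P,a)→(P,_,left)
state=P head=0 tape=b[b]_aaaba   (P,b)→(Q,b,right)
state=Q head=1 tape=bb[_]aaaba   (Q,_)→(H,_,right)
state=H head=2 tape=bb_[a]aaba
M halts after 18 transitions.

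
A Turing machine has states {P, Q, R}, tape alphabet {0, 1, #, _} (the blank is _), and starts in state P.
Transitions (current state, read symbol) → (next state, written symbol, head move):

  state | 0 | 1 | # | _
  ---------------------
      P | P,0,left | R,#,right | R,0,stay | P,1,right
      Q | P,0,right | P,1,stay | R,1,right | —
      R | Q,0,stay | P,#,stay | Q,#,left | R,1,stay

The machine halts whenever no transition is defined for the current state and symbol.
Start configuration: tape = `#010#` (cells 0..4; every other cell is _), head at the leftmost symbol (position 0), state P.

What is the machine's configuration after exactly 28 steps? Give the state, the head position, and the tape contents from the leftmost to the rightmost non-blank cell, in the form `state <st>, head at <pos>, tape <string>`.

P | __[#]010#   read # → write 0, move stay, go to R
R | __[0]010#   read 0 → write 0, move stay, go to Q
Q | __[0]010#   read 0 → write 0, move right, go to P
P | __0[0]10#   read 0 → write 0, move left, go to P
P | __[0]010#   read 0 → write 0, move left, go to P
P | _[_]0010#   read _ → write 1, move right, go to P
P | _1[0]010#   read 0 → write 0, move left, go to P
P | _[1]0010#   read 1 → write #, move right, go to R
R | _#[0]010#   read 0 → write 0, move stay, go to Q
Q | _#[0]010#   read 0 → write 0, move right, go to P
P | _#0[0]10#   read 0 → write 0, move left, go to P
P | _#[0]010#   read 0 → write 0, move left, go to P
P | _[#]0010#   read # → write 0, move stay, go to R
R | _[0]0010#   read 0 → write 0, move stay, go to Q
Q | _[0]0010#   read 0 → write 0, move right, go to P
P | _0[0]010#   read 0 → write 0, move left, go to P
P | _[0]0010#   read 0 → write 0, move left, go to P
P | [_]00010#   read _ → write 1, move right, go to P
P | 1[0]0010#   read 0 → write 0, move left, go to P
P | [1]00010#   read 1 → write #, move right, go to R
R | #[0]0010#   read 0 → write 0, move stay, go to Q
Q | #[0]0010#   read 0 → write 0, move right, go to P
P | #0[0]010#   read 0 → write 0, move left, go to P
P | #[0]0010#   read 0 → write 0, move left, go to P
P | [#]00010#   read # → write 0, move stay, go to R
R | [0]00010#   read 0 → write 0, move stay, go to Q
Q | [0]00010#   read 0 → write 0, move right, go to P
P | 0[0]0010#   read 0 → write 0, move left, go to P
P | [0]00010#
After 28 steps: state P, head at -2, tape 000010#.

state P, head at -2, tape 000010#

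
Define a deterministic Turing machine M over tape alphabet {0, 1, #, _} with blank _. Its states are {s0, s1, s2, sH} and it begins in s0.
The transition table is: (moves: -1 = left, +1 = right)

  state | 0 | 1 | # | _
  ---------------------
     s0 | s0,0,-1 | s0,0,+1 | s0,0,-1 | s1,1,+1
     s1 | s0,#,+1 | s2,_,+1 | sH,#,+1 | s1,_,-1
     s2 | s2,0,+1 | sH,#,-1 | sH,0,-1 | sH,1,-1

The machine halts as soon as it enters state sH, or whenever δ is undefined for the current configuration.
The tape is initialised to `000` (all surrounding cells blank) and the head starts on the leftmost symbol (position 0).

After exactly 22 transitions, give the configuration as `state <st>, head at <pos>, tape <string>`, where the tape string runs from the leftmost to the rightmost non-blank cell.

s0 | ____[0]00   read 0 → write 0, move -1, go to s0
s0 | ___[_]000   read _ → write 1, move +1, go to s1
s1 | ___1[0]00   read 0 → write #, move +1, go to s0
s0 | ___1#[0]0   read 0 → write 0, move -1, go to s0
s0 | ___1[#]00   read # → write 0, move -1, go to s0
s0 | ___[1]000   read 1 → write 0, move +1, go to s0
s0 | ___0[0]00   read 0 → write 0, move -1, go to s0
s0 | ___[0]000   read 0 → write 0, move -1, go to s0
s0 | __[_]0000   read _ → write 1, move +1, go to s1
s1 | __1[0]000   read 0 → write #, move +1, go to s0
s0 | __1#[0]00   read 0 → write 0, move -1, go to s0
s0 | __1[#]000   read # → write 0, move -1, go to s0
s0 | __[1]0000   read 1 → write 0, move +1, go to s0
s0 | __0[0]000   read 0 → write 0, move -1, go to s0
s0 | __[0]0000   read 0 → write 0, move -1, go to s0
s0 | _[_]00000   read _ → write 1, move +1, go to s1
s1 | _1[0]0000   read 0 → write #, move +1, go to s0
s0 | _1#[0]000   read 0 → write 0, move -1, go to s0
s0 | _1[#]0000   read # → write 0, move -1, go to s0
s0 | _[1]00000   read 1 → write 0, move +1, go to s0
s0 | _0[0]0000   read 0 → write 0, move -1, go to s0
s0 | _[0]00000   read 0 → write 0, move -1, go to s0
s0 | [_]000000
After 22 steps: state s0, head at -4, tape 000000.

state s0, head at -4, tape 000000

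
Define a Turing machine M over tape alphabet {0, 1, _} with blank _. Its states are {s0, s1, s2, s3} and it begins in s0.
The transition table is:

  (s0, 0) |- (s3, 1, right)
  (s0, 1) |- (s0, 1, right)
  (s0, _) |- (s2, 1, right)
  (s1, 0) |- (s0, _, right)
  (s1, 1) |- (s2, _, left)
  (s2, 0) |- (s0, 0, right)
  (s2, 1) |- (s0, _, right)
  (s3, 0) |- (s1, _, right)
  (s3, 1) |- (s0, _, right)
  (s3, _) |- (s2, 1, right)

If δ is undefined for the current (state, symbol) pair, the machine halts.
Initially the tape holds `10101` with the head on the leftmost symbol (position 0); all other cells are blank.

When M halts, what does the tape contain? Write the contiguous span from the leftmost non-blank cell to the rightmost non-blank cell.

11_1_1

state=s0 head=0 tape=[1]0101__   (s0,1)→(s0,1,right)
state=s0 head=1 tape=1[0]101__   (s0,0)→(s3,1,right)
state=s3 head=2 tape=11[1]01__   (s3,1)→(s0,_,right)
state=s0 head=3 tape=11_[0]1__   (s0,0)→(s3,1,right)
state=s3 head=4 tape=11_1[1]__   (s3,1)→(s0,_,right)
state=s0 head=5 tape=11_1_[_]_   (s0,_)→(s2,1,right)
state=s2 head=6 tape=11_1_1[_]
The non-blank tape span at halt is 11_1_1.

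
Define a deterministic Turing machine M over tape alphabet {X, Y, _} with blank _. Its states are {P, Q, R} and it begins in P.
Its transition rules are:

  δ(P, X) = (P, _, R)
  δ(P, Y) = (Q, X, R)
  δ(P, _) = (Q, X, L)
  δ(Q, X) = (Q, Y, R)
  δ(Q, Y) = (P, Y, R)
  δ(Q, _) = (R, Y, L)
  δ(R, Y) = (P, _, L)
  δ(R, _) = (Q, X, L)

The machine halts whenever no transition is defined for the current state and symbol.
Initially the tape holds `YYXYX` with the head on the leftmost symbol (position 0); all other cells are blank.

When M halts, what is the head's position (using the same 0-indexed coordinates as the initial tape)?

P | [Y]YXYX___   read Y → write X, move R, go to Q
Q | X[Y]XYX___   read Y → write Y, move R, go to P
P | XY[X]YX___   read X → write _, move R, go to P
P | XY_[Y]X___   read Y → write X, move R, go to Q
Q | XY_X[X]___   read X → write Y, move R, go to Q
Q | XY_XY[_]__   read _ → write Y, move L, go to R
R | XY_X[Y]Y__   read Y → write _, move L, go to P
P | XY_[X]_Y__   read X → write _, move R, go to P
P | XY__[_]Y__   read _ → write X, move L, go to Q
Q | XY_[_]XY__   read _ → write Y, move L, go to R
R | XY[_]YXY__   read _ → write X, move L, go to Q
Q | X[Y]XYXY__   read Y → write Y, move R, go to P
P | XY[X]YXY__   read X → write _, move R, go to P
P | XY_[Y]XY__   read Y → write X, move R, go to Q
Q | XY_X[X]Y__   read X → write Y, move R, go to Q
Q | XY_XY[Y]__   read Y → write Y, move R, go to P
P | XY_XYY[_]_   read _ → write X, move L, go to Q
Q | XY_XY[Y]X_   read Y → write Y, move R, go to P
P | XY_XYY[X]_   read X → write _, move R, go to P
P | XY_XYY_[_]   read _ → write X, move L, go to Q
Q | XY_XYY[_]X   read _ → write Y, move L, go to R
R | XY_XY[Y]YX   read Y → write _, move L, go to P
P | XY_X[Y]_YX   read Y → write X, move R, go to Q
Q | XY_XX[_]YX   read _ → write Y, move L, go to R
R | XY_X[X]YYX
At halt the head is at cell 4.

4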